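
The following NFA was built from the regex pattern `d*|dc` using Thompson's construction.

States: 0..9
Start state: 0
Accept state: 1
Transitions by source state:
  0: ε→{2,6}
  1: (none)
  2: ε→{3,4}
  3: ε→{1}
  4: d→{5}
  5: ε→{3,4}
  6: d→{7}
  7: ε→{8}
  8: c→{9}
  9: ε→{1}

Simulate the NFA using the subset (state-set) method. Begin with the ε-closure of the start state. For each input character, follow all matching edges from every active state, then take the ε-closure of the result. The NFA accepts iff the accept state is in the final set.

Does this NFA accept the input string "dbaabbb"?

Answer: REJECT

Steps:
S₀ = ε-closure({0}) = {0,1,2,3,4,6}
'd' @ 1: {1,3,4,5,7,8}  [accepting]
'b' @ 2: {}  — state set empty
rest 'aabbb' ignored (set empty)
end set {} — state 1 not in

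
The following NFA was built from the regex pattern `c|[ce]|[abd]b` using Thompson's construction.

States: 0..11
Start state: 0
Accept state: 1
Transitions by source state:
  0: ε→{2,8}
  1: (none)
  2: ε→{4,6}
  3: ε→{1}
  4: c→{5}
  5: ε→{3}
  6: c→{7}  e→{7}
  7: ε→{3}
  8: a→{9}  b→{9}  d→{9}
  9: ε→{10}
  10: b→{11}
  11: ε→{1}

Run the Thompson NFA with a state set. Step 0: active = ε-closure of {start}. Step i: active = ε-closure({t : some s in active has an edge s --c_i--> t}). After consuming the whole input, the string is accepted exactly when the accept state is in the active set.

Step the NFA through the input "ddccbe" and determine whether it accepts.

Answer: REJECT

Steps:
start: ε-closure({0}) = {0,2,4,6,8}
'd' @ 1: {9,10}
'd' @ 2: {}  — dead — no transitions
rest 'ccbe' ignored (set empty)
after full input: {}  (accept=1 not in)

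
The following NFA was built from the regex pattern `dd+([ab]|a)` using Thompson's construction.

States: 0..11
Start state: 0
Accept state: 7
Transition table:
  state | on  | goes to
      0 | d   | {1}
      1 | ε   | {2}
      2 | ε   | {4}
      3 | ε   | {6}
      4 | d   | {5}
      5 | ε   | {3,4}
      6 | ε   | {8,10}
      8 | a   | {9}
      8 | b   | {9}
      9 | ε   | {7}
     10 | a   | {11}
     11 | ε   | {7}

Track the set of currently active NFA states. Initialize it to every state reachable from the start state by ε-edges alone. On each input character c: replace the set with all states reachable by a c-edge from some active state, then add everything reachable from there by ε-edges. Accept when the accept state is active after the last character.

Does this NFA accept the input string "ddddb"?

S₀ = ε-closure({0}) = {0}
'd' @ 1: {1,2,4}
'd' @ 2: {3,4,5,6,8,10}
'd' @ 3: {3,4,5,6,8,10}
'd' @ 4: {3,4,5,6,8,10}
'b' @ 5: {7,9}  (accept∈set)
end set {7,9} — state 7 in

Answer: ACCEPT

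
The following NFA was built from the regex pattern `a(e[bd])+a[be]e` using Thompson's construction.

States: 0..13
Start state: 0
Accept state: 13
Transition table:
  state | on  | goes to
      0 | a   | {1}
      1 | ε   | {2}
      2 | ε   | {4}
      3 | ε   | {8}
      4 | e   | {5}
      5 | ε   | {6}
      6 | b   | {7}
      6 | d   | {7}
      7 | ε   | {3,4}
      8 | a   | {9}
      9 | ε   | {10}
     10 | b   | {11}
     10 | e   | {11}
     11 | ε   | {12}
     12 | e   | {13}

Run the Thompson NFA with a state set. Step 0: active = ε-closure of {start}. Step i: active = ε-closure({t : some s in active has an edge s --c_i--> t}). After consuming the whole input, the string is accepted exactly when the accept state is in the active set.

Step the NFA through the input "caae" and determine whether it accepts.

S₀ = ε-closure({0}) = {0}
'c' @ 1: {}  — no active states
rest 'aae' ignored (set empty)
end set {} — state 13 not in

Answer: REJECT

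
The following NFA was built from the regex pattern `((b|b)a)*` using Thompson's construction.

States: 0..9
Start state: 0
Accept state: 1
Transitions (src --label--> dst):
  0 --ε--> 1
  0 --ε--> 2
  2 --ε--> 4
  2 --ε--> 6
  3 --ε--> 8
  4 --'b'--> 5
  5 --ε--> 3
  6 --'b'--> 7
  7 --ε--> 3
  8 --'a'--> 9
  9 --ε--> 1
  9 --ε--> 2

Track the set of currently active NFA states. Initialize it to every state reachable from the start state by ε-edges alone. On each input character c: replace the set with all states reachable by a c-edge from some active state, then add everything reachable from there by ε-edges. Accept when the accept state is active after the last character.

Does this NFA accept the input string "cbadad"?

Answer: REJECT

Steps:
initial (ε-close {0}): {0,1,2,4,6}
'c' @ 1: {}  — dead — no transitions
rest 'badad' ignored (set empty)
end set {} — state 1 not in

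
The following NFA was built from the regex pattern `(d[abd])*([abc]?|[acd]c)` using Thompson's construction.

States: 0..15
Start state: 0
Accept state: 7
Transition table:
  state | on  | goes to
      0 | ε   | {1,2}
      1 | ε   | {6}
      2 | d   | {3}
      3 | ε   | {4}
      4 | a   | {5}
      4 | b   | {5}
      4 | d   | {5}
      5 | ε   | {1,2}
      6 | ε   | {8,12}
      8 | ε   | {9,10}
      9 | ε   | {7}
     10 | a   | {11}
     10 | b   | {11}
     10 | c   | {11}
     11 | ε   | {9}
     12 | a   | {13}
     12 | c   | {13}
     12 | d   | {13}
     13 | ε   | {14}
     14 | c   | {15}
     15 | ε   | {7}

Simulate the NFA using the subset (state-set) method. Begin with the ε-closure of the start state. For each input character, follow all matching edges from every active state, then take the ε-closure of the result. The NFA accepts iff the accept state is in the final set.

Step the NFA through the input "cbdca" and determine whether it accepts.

S₀ = ε-closure({0}) = {0,1,2,6,7,8,9,10,12}
'c' @ 1: {7,9,11,13,14}  (accept∈set)
'b' @ 2: {}  — no active states
rest 'dca' ignored (set empty)
end set {} — state 7 not in

Answer: REJECT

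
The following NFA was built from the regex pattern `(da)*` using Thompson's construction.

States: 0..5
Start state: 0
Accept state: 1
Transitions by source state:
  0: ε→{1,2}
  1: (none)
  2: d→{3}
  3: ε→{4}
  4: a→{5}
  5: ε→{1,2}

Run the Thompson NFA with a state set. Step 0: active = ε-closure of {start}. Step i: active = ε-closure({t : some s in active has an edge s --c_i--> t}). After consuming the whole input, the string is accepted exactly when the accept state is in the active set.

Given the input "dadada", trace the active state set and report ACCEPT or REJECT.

start: ε-closure({0}) = {0,1,2}
'd' @ 1: {3,4}
'a' @ 2: {1,2,5}  (accept∈set)
'd' @ 3: {3,4}
'a' @ 4: {1,2,5}  (accept∈set)
'd' @ 5: {3,4}
'a' @ 6: {1,2,5}  (accept∈set)
after full input: {1,2,5}  (accept=1 in)

Answer: ACCEPT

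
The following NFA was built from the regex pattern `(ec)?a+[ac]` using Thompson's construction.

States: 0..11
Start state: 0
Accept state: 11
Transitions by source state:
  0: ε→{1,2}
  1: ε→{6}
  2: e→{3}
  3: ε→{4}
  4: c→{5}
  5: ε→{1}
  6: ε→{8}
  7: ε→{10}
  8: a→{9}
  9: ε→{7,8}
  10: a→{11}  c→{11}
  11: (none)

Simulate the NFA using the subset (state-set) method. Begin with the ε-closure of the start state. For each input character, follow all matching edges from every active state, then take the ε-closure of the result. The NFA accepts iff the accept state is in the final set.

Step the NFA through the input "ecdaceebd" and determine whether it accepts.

initial (ε-close {0}): {0,1,2,6,8}
'e' @ 1: {3,4}
'c' @ 2: {1,5,6,8}
'd' @ 3: {}  — no active states
rest 'aceebd' ignored (set empty)
end set {} — state 11 not in

Answer: REJECT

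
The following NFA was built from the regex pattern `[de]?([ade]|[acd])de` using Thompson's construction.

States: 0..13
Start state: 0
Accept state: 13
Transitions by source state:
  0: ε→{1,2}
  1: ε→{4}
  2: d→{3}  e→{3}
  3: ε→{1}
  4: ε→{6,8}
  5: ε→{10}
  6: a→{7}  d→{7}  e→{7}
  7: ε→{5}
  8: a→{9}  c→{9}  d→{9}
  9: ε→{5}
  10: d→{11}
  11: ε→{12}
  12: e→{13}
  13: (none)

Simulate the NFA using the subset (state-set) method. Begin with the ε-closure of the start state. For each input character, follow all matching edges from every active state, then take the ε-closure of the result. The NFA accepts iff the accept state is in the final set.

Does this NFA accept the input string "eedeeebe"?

initial (ε-close {0}): {0,1,2,4,6,8}
'e' @ 1: {1,3,4,5,6,7,8,10}
'e' @ 2: {5,7,10}
'd' @ 3: {11,12}
'e' @ 4: {13}  ✓accept
'e' @ 5: {}  — dead — no transitions
rest 'ebe' ignored (set empty)
end set {} — state 13 not in

Answer: REJECT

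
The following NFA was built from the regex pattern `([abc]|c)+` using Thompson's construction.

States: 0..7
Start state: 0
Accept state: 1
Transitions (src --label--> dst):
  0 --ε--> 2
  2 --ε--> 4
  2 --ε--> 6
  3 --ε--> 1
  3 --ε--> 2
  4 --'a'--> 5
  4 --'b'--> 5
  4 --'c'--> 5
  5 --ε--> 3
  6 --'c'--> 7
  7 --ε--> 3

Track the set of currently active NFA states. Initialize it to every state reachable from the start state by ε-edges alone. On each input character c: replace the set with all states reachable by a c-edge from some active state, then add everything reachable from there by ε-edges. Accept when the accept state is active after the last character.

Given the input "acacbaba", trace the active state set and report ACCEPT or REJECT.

Answer: ACCEPT

Steps:
initial (ε-close {0}): {0,2,4,6}
'a' @ 1: {1,2,3,4,5,6}  [accepting]
'c' @ 2: {1,2,3,4,5,6,7}  [accepting]
'a' @ 3: {1,2,3,4,5,6}  [accepting]
'c' @ 4: {1,2,3,4,5,6,7}  [accepting]
'b' @ 5: {1,2,3,4,5,6}  [accepting]
'a' @ 6: {1,2,3,4,5,6}  [accepting]
'b' @ 7: {1,2,3,4,5,6}  [accepting]
'a' @ 8: {1,2,3,4,5,6}  [accepting]
after full input: {1,2,3,4,5,6}  (accept=1 in)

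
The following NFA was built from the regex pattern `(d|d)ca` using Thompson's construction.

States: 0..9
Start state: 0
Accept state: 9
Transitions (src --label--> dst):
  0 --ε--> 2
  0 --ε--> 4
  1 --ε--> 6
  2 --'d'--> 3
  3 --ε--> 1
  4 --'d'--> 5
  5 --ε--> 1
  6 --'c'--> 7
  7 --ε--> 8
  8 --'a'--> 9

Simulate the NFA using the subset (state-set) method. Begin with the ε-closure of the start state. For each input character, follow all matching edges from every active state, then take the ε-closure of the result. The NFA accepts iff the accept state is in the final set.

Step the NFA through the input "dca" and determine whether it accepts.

Answer: ACCEPT

Derivation:
S₀ = ε-closure({0}) = {0,2,4}
'd' @ 1: {1,3,5,6}
'c' @ 2: {7,8}
'a' @ 3: {9}  (accept∈set)
after full input: {9}  (accept=9 in)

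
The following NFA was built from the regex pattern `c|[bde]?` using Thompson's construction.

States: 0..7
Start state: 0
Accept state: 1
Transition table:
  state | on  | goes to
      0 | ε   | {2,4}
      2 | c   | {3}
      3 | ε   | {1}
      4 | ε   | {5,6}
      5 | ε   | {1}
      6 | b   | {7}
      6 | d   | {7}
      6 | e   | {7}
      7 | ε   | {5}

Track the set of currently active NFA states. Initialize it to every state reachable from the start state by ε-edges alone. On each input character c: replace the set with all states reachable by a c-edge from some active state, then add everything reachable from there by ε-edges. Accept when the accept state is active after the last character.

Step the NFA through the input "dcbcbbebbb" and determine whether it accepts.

initial (ε-close {0}): {0,1,2,4,5,6}
'd' @ 1: {1,5,7}  (accept∈set)
'c' @ 2: {}  — no active states
rest 'bcbbebbb' ignored (set empty)
end set {} — state 1 not in

Answer: REJECT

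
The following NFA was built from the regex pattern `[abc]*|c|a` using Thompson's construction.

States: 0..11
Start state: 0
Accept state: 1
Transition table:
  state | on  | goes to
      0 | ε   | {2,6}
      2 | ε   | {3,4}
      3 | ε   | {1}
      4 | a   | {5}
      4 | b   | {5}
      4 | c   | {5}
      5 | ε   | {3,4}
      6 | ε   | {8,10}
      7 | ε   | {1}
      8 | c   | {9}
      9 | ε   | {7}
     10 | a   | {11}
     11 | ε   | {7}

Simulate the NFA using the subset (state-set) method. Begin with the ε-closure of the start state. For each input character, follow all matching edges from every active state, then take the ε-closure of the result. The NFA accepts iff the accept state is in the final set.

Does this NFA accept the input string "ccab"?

Answer: ACCEPT

Steps:
start: ε-closure({0}) = {0,1,2,3,4,6,8,10}
'c' @ 1: {1,3,4,5,7,9}  ✓accept
'c' @ 2: {1,3,4,5}  ✓accept
'a' @ 3: {1,3,4,5}  ✓accept
'b' @ 4: {1,3,4,5}  ✓accept
end set {1,3,4,5} — state 1 in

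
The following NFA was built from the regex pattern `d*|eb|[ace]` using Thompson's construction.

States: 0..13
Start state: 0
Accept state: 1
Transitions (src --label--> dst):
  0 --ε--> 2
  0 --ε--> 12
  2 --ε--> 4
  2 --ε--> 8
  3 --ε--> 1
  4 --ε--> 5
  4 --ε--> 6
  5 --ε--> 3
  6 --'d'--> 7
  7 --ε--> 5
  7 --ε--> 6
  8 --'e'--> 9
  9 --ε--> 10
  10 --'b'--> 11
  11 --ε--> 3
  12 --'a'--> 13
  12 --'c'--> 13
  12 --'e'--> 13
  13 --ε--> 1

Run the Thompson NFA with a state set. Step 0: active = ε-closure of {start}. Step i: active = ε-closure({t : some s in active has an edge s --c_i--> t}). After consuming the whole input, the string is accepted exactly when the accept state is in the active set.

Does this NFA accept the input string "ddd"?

start: ε-closure({0}) = {0,1,2,3,4,5,6,8,12}
'd' @ 1: {1,3,5,6,7}  (accept∈set)
'd' @ 2: {1,3,5,6,7}  (accept∈set)
'd' @ 3: {1,3,5,6,7}  (accept∈set)
final: {1,3,5,6,7}; accept 1 in set

Answer: ACCEPT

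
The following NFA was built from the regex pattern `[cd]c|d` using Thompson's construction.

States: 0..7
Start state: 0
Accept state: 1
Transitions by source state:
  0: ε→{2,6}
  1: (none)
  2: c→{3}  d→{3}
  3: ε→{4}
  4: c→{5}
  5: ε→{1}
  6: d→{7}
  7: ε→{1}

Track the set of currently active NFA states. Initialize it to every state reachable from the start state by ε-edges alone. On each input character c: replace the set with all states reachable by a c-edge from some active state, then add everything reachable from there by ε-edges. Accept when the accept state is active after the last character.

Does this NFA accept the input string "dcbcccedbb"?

Answer: REJECT

Steps:
S₀ = ε-closure({0}) = {0,2,6}
'd' @ 1: {1,3,4,7}  [accepting]
'c' @ 2: {1,5}  [accepting]
'b' @ 3: {}  — dead — no transitions
rest 'cccedbb' ignored (set empty)
after full input: {}  (accept=1 not in)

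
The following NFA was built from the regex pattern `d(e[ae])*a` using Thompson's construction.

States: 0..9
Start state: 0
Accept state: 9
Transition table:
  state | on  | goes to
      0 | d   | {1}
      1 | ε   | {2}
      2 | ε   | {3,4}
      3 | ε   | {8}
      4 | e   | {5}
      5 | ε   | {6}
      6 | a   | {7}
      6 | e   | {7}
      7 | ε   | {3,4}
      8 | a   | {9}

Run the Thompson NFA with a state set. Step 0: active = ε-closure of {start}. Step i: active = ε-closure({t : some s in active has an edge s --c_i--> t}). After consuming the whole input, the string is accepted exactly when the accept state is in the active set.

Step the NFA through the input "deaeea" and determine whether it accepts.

start: ε-closure({0}) = {0}
'd' @ 1: {1,2,3,4,8}
'e' @ 2: {5,6}
'a' @ 3: {3,4,7,8}
'e' @ 4: {5,6}
'e' @ 5: {3,4,7,8}
'a' @ 6: {9}  ✓accept
after full input: {9}  (accept=9 in)

Answer: ACCEPT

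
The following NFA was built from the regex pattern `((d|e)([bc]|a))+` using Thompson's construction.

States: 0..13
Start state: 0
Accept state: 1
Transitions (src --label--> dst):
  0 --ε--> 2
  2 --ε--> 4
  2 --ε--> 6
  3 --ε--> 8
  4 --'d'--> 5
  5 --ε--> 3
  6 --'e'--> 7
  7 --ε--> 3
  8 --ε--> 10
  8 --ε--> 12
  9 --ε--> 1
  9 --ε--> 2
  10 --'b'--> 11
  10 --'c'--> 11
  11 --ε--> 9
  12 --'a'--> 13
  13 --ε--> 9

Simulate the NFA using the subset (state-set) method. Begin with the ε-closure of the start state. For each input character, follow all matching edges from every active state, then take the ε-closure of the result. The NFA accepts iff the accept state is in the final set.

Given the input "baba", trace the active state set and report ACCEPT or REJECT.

initial (ε-close {0}): {0,2,4,6}
'b' @ 1: {}  — state set empty
rest 'aba' ignored (set empty)
final: {}; accept 1 not in set

Answer: REJECT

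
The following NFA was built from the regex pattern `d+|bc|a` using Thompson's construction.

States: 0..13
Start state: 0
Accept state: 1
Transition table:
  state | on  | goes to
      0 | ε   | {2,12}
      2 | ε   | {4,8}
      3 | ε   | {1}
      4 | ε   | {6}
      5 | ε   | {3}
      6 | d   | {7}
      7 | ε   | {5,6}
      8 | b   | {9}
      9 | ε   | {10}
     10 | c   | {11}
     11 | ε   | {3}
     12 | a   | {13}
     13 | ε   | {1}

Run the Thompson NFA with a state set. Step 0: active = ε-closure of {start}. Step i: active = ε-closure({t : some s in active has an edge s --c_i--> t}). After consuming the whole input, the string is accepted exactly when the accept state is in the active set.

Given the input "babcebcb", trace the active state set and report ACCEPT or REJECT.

Answer: REJECT

Trace:
start: ε-closure({0}) = {0,2,4,6,8,12}
'b' @ 1: {9,10}
'a' @ 2: {}  — state set empty
rest 'bcebcb' ignored (set empty)
after full input: {}  (accept=1 not in)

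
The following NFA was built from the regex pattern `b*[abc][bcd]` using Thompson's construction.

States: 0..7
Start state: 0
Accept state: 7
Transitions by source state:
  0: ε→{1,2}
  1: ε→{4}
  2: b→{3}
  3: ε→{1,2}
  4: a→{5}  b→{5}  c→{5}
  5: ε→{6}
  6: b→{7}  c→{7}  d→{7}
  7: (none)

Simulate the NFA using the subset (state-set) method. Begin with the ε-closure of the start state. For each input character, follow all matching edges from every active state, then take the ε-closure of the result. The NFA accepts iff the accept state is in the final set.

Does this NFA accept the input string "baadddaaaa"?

Answer: REJECT

Steps:
initial (ε-close {0}): {0,1,2,4}
'b' @ 1: {1,2,3,4,5,6}
'a' @ 2: {5,6}
'a' @ 3: {}  — no active states
rest 'dddaaaa' ignored (set empty)
end set {} — state 7 not in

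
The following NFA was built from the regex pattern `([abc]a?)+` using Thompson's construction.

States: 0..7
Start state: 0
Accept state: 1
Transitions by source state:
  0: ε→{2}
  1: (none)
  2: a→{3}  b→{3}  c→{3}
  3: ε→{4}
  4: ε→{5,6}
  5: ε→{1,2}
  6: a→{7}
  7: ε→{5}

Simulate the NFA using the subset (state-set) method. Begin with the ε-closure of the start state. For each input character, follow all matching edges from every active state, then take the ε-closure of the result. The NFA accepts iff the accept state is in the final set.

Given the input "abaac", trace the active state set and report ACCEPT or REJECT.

start: ε-closure({0}) = {0,2}
'a' @ 1: {1,2,3,4,5,6}  [accepting]
'b' @ 2: {1,2,3,4,5,6}  [accepting]
'a' @ 3: {1,2,3,4,5,6,7}  [accepting]
'a' @ 4: {1,2,3,4,5,6,7}  [accepting]
'c' @ 5: {1,2,3,4,5,6}  [accepting]
final: {1,2,3,4,5,6}; accept 1 in set

Answer: ACCEPT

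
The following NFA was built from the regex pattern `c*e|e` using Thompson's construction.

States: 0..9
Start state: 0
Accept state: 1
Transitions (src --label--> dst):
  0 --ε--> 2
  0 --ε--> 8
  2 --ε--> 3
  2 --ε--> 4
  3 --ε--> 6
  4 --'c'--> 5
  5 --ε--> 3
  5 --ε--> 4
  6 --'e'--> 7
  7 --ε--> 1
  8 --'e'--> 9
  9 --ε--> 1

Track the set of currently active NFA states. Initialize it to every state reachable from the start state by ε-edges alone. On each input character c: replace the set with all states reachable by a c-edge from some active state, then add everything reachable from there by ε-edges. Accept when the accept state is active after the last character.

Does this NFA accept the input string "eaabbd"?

Answer: REJECT

Derivation:
start: ε-closure({0}) = {0,2,3,4,6,8}
'e' @ 1: {1,7,9}  ✓accept
'a' @ 2: {}  — no active states
rest 'abbd' ignored (set empty)
final: {}; accept 1 not in set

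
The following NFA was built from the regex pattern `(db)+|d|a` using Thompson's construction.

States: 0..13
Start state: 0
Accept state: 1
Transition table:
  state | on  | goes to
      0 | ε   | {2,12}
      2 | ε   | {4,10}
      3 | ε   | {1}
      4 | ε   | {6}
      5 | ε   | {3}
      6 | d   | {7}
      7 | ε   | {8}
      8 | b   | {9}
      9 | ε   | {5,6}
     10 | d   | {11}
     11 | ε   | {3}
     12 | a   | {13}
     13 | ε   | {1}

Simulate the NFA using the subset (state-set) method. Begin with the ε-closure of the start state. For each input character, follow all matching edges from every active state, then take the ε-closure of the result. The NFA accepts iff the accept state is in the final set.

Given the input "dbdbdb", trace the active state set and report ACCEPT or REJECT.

initial (ε-close {0}): {0,2,4,6,10,12}
'd' @ 1: {1,3,7,8,11}  (accept∈set)
'b' @ 2: {1,3,5,6,9}  (accept∈set)
'd' @ 3: {7,8}
'b' @ 4: {1,3,5,6,9}  (accept∈set)
'd' @ 5: {7,8}
'b' @ 6: {1,3,5,6,9}  (accept∈set)
end set {1,3,5,6,9} — state 1 in

Answer: ACCEPT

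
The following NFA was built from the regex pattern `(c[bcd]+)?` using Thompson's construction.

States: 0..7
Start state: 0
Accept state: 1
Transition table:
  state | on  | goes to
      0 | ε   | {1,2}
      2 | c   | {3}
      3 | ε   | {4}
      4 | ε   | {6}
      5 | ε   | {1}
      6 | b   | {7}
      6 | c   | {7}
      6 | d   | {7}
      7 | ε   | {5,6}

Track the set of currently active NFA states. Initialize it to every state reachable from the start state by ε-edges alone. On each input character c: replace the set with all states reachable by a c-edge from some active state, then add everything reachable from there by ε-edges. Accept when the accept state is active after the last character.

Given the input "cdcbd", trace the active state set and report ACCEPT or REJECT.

initial (ε-close {0}): {0,1,2}
'c' @ 1: {3,4,6}
'd' @ 2: {1,5,6,7}  ✓accept
'c' @ 3: {1,5,6,7}  ✓accept
'b' @ 4: {1,5,6,7}  ✓accept
'd' @ 5: {1,5,6,7}  ✓accept
after full input: {1,5,6,7}  (accept=1 in)

Answer: ACCEPT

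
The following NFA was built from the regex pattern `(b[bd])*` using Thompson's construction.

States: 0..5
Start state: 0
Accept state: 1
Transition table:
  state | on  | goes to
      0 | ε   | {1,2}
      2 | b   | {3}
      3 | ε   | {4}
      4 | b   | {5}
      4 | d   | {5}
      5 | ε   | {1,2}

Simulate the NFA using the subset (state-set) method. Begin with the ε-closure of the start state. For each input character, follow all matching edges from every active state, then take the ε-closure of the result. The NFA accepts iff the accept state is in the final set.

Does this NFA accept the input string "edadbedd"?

Answer: REJECT

Derivation:
initial (ε-close {0}): {0,1,2}
'e' @ 1: {}  — dead — no transitions
rest 'dadbedd' ignored (set empty)
final: {}; accept 1 not in set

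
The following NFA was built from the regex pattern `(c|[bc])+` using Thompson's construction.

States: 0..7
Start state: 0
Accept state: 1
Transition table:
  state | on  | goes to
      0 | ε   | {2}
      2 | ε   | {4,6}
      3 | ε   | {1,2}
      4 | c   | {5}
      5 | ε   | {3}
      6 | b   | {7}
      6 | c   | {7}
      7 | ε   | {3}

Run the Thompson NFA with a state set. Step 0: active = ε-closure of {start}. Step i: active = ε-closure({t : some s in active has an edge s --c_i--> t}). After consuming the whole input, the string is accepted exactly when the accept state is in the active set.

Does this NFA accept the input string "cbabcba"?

Answer: REJECT

Trace:
S₀ = ε-closure({0}) = {0,2,4,6}
'c' @ 1: {1,2,3,4,5,6,7}  (accept∈set)
'b' @ 2: {1,2,3,4,6,7}  (accept∈set)
'a' @ 3: {}  — state set empty
rest 'bcba' ignored (set empty)
after full input: {}  (accept=1 not in)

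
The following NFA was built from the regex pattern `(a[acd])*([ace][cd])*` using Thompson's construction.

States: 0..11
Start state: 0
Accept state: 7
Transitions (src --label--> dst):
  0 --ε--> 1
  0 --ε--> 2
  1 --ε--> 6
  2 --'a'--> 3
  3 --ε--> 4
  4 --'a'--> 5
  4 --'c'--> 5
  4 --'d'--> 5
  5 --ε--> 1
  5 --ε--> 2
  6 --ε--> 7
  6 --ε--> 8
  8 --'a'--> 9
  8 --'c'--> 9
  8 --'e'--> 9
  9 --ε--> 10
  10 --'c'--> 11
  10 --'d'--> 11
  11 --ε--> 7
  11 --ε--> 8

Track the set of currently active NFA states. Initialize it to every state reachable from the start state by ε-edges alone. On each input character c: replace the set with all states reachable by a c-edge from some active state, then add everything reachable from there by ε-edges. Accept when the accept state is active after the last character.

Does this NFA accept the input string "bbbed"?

S₀ = ε-closure({0}) = {0,1,2,6,7,8}
'b' @ 1: {}  — state set empty
rest 'bbed' ignored (set empty)
end set {} — state 7 not in

Answer: REJECT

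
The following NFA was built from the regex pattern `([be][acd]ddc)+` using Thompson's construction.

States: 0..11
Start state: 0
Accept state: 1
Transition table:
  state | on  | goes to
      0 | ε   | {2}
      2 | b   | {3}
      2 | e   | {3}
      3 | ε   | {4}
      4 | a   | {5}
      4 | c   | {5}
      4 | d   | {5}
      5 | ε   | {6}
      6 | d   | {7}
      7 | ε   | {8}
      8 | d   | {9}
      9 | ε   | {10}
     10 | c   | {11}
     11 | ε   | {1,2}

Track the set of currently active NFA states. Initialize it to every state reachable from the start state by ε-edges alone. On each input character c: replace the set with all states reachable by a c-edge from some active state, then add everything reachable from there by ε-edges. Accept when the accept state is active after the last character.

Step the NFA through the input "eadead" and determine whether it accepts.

Answer: REJECT

Derivation:
start: ε-closure({0}) = {0,2}
'e' @ 1: {3,4}
'a' @ 2: {5,6}
'd' @ 3: {7,8}
'e' @ 4: {}  — state set empty
rest 'ad' ignored (set empty)
final: {}; accept 1 not in set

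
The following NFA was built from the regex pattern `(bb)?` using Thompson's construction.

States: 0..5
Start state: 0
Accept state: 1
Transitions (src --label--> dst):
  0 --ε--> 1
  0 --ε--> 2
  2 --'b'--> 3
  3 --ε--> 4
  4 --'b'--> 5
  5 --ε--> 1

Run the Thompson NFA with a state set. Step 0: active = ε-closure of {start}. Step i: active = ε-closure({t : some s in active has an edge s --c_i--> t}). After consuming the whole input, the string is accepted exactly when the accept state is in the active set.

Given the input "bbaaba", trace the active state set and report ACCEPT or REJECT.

Answer: REJECT

Steps:
start: ε-closure({0}) = {0,1,2}
'b' @ 1: {3,4}
'b' @ 2: {1,5}  [accepting]
'a' @ 3: {}  — state set empty
rest 'aba' ignored (set empty)
final: {}; accept 1 not in set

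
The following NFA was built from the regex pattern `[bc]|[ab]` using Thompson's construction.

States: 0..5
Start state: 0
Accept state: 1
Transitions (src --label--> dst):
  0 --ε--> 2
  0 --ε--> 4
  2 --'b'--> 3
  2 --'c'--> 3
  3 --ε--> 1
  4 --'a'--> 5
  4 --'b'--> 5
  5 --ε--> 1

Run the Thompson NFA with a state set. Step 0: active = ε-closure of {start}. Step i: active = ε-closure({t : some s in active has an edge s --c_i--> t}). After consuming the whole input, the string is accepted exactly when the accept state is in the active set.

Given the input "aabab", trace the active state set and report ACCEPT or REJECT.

initial (ε-close {0}): {0,2,4}
'a' @ 1: {1,5}  (accept∈set)
'a' @ 2: {}  — no active states
rest 'bab' ignored (set empty)
end set {} — state 1 not in

Answer: REJECT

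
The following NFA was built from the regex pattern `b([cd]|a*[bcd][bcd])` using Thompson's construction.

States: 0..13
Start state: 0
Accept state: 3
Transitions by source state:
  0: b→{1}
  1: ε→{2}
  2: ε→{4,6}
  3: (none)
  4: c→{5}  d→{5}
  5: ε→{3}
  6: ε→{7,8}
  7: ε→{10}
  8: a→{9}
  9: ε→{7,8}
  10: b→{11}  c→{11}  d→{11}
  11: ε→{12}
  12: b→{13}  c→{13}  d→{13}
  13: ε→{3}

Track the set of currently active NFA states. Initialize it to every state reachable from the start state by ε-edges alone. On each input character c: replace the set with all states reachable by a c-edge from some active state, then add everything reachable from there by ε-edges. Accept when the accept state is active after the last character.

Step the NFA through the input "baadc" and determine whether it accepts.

Answer: ACCEPT

Derivation:
initial (ε-close {0}): {0}
'b' @ 1: {1,2,4,6,7,8,10}
'a' @ 2: {7,8,9,10}
'a' @ 3: {7,8,9,10}
'd' @ 4: {11,12}
'c' @ 5: {3,13}  [accepting]
end set {3,13} — state 3 in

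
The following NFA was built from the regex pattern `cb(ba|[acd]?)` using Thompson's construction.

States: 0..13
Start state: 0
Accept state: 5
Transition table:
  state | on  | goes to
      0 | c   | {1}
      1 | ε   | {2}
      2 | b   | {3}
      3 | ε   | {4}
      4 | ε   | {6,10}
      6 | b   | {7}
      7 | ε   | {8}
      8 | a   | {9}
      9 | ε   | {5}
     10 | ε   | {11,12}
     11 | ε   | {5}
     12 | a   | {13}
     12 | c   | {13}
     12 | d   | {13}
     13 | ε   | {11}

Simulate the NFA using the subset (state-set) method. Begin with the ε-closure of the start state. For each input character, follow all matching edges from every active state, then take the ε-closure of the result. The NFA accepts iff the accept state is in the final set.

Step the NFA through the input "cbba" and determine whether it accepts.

Answer: ACCEPT

Trace:
start: ε-closure({0}) = {0}
'c' @ 1: {1,2}
'b' @ 2: {3,4,5,6,10,11,12}  [accepting]
'b' @ 3: {7,8}
'a' @ 4: {5,9}  [accepting]
end set {5,9} — state 5 in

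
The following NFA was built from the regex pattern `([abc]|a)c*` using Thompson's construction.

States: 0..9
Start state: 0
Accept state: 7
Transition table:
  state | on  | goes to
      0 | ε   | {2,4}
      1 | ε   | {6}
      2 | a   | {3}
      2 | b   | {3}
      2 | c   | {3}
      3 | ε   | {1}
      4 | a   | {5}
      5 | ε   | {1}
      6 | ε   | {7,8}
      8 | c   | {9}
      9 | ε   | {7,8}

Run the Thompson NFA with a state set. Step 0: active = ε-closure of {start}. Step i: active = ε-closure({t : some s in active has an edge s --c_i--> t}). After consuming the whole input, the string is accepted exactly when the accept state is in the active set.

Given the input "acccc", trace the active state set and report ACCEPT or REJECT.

Answer: ACCEPT

Trace:
start: ε-closure({0}) = {0,2,4}
'a' @ 1: {1,3,5,6,7,8}  ✓accept
'c' @ 2: {7,8,9}  ✓accept
'c' @ 3: {7,8,9}  ✓accept
'c' @ 4: {7,8,9}  ✓accept
'c' @ 5: {7,8,9}  ✓accept
after full input: {7,8,9}  (accept=7 in)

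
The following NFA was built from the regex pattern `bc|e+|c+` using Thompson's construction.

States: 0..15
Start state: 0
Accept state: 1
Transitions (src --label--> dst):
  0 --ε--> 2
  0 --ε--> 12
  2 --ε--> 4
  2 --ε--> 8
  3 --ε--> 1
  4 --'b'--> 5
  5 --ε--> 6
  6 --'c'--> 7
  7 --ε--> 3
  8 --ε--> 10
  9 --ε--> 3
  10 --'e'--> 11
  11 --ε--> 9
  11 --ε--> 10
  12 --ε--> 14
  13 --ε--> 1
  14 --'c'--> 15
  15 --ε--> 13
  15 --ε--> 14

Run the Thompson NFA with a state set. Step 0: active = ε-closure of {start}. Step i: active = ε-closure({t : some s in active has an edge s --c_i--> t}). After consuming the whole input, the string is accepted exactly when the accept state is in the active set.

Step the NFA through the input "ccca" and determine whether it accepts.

S₀ = ε-closure({0}) = {0,2,4,8,10,12,14}
'c' @ 1: {1,13,14,15}  (accept∈set)
'c' @ 2: {1,13,14,15}  (accept∈set)
'c' @ 3: {1,13,14,15}  (accept∈set)
'a' @ 4: {}  — no active states
final: {}; accept 1 not in set

Answer: REJECT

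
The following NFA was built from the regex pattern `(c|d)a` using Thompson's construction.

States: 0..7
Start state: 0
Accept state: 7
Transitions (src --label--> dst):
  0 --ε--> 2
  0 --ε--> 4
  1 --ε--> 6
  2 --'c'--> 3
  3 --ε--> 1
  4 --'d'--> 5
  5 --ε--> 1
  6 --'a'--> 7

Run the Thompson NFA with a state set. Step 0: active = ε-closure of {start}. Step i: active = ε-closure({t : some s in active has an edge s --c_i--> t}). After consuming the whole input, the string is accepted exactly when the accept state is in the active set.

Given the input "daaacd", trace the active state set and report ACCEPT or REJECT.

S₀ = ε-closure({0}) = {0,2,4}
'd' @ 1: {1,5,6}
'a' @ 2: {7}  ✓accept
'a' @ 3: {}  — dead — no transitions
rest 'acd' ignored (set empty)
end set {} — state 7 not in

Answer: REJECT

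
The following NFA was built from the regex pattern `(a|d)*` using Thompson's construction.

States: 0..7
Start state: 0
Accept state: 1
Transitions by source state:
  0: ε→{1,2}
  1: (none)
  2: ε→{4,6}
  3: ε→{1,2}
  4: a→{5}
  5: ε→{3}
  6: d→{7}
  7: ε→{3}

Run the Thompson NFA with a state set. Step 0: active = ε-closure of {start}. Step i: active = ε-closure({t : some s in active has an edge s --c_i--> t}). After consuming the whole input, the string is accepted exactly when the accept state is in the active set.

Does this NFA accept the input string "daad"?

initial (ε-close {0}): {0,1,2,4,6}
'd' @ 1: {1,2,3,4,6,7}  [accepting]
'a' @ 2: {1,2,3,4,5,6}  [accepting]
'a' @ 3: {1,2,3,4,5,6}  [accepting]
'd' @ 4: {1,2,3,4,6,7}  [accepting]
after full input: {1,2,3,4,6,7}  (accept=1 in)

Answer: ACCEPT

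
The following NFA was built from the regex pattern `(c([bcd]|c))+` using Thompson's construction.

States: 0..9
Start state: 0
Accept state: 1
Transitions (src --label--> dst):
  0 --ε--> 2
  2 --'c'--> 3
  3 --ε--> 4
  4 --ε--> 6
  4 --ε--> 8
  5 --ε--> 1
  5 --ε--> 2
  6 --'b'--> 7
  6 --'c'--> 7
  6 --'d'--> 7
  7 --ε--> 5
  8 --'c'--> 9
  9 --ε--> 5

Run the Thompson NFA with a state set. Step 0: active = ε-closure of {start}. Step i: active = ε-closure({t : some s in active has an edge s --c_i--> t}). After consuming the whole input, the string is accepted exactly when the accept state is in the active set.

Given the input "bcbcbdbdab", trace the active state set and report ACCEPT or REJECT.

Answer: REJECT

Steps:
S₀ = ε-closure({0}) = {0,2}
'b' @ 1: {}  — state set empty
rest 'cbcbdbdab' ignored (set empty)
after full input: {}  (accept=1 not in)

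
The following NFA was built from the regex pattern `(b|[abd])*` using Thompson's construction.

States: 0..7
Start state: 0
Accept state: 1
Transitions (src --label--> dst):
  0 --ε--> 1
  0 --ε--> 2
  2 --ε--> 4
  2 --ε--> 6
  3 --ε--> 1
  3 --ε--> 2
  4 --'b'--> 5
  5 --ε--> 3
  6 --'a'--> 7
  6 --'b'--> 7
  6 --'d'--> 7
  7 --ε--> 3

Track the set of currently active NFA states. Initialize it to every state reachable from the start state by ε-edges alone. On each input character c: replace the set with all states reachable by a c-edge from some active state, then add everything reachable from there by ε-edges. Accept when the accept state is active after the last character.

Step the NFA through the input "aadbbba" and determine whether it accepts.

Answer: ACCEPT

Steps:
initial (ε-close {0}): {0,1,2,4,6}
'a' @ 1: {1,2,3,4,6,7}  [accepting]
'a' @ 2: {1,2,3,4,6,7}  [accepting]
'd' @ 3: {1,2,3,4,6,7}  [accepting]
'b' @ 4: {1,2,3,4,5,6,7}  [accepting]
'b' @ 5: {1,2,3,4,5,6,7}  [accepting]
'b' @ 6: {1,2,3,4,5,6,7}  [accepting]
'a' @ 7: {1,2,3,4,6,7}  [accepting]
end set {1,2,3,4,6,7} — state 1 in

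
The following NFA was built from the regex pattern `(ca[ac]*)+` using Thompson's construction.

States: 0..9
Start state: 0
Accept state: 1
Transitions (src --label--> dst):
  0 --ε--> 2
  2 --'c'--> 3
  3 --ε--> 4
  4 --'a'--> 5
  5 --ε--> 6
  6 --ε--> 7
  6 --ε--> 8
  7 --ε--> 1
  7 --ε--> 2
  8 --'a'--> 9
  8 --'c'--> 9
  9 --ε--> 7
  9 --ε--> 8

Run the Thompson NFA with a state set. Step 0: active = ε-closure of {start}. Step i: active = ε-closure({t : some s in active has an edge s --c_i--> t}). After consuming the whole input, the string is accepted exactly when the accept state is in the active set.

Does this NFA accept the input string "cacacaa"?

start: ε-closure({0}) = {0,2}
'c' @ 1: {3,4}
'a' @ 2: {1,2,5,6,7,8}  [accepting]
'c' @ 3: {1,2,3,4,7,8,9}  [accepting]
'a' @ 4: {1,2,5,6,7,8,9}  [accepting]
'c' @ 5: {1,2,3,4,7,8,9}  [accepting]
'a' @ 6: {1,2,5,6,7,8,9}  [accepting]
'a' @ 7: {1,2,7,8,9}  [accepting]
final: {1,2,7,8,9}; accept 1 in set

Answer: ACCEPT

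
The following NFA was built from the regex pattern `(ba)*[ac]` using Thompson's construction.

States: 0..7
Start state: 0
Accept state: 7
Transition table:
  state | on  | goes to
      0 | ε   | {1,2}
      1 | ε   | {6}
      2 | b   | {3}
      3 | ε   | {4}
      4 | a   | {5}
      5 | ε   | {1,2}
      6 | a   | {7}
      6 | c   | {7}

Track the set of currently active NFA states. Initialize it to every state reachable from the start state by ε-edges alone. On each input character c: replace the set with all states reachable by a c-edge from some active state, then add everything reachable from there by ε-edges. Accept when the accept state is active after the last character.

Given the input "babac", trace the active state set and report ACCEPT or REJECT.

initial (ε-close {0}): {0,1,2,6}
'b' @ 1: {3,4}
'a' @ 2: {1,2,5,6}
'b' @ 3: {3,4}
'a' @ 4: {1,2,5,6}
'c' @ 5: {7}  [accepting]
end set {7} — state 7 in

Answer: ACCEPT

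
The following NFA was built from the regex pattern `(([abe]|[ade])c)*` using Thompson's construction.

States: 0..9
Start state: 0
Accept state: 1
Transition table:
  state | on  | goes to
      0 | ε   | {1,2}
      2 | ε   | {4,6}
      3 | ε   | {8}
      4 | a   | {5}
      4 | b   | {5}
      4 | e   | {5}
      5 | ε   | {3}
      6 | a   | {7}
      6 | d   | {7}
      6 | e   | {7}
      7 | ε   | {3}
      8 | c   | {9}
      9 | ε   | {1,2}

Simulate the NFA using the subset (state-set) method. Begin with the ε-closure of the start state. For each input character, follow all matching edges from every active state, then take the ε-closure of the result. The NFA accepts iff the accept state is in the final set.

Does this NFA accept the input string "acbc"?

S₀ = ε-closure({0}) = {0,1,2,4,6}
'a' @ 1: {3,5,7,8}
'c' @ 2: {1,2,4,6,9}  (accept∈set)
'b' @ 3: {3,5,8}
'c' @ 4: {1,2,4,6,9}  (accept∈set)
after full input: {1,2,4,6,9}  (accept=1 in)

Answer: ACCEPT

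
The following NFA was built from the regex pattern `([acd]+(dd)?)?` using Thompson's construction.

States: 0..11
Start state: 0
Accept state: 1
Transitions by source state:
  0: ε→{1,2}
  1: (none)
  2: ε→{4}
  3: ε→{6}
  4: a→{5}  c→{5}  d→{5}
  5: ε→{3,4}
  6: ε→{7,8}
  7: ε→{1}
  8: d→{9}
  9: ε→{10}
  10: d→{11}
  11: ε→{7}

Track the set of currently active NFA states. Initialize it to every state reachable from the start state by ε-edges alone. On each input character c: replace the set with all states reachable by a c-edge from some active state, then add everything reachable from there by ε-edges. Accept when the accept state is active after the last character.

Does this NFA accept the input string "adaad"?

start: ε-closure({0}) = {0,1,2,4}
'a' @ 1: {1,3,4,5,6,7,8}  [accepting]
'd' @ 2: {1,3,4,5,6,7,8,9,10}  [accepting]
'a' @ 3: {1,3,4,5,6,7,8}  [accepting]
'a' @ 4: {1,3,4,5,6,7,8}  [accepting]
'd' @ 5: {1,3,4,5,6,7,8,9,10}  [accepting]
final: {1,3,4,5,6,7,8,9,10}; accept 1 in set

Answer: ACCEPT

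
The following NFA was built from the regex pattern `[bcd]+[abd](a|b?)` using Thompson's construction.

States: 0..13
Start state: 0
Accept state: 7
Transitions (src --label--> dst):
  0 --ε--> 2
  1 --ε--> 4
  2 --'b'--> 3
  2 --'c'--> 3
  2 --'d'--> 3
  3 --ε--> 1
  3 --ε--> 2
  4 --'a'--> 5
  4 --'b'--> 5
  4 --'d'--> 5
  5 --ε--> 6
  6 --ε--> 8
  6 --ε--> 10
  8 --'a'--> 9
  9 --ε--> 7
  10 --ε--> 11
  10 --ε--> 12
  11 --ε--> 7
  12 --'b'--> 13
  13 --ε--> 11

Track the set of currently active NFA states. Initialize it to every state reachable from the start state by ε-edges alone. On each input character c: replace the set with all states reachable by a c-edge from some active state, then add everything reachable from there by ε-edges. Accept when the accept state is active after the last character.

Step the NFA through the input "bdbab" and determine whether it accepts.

start: ε-closure({0}) = {0,2}
'b' @ 1: {1,2,3,4}
'd' @ 2: {1,2,3,4,5,6,7,8,10,11,12}  [accepting]
'b' @ 3: {1,2,3,4,5,6,7,8,10,11,12,13}  [accepting]
'a' @ 4: {5,6,7,8,9,10,11,12}  [accepting]
'b' @ 5: {7,11,13}  [accepting]
end set {7,11,13} — state 7 in

Answer: ACCEPT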